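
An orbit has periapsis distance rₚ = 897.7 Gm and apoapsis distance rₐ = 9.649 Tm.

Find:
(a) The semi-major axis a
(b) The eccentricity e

Convert to SI: rₚ = 897.7 Gm = 8.977e+11 m; rₐ = 9.649 Tm = 9.649e+12 m.
(a) a = (rₚ + rₐ) / 2 = (8.977e+11 + 9.649e+12) / 2 ≈ 5.273e+12 m = 5.273 Tm.
(b) e = (rₐ − rₚ) / (rₐ + rₚ) = (9.649e+12 − 8.977e+11) / (9.649e+12 + 8.977e+11) ≈ 0.8298.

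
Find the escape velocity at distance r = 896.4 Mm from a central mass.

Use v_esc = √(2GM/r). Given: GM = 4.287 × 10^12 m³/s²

Convert to SI: r = 896.4 Mm = 8.964e+08 m.
Escape velocity comes from setting total energy to zero: ½v² − GM/r = 0 ⇒ v_esc = √(2GM / r).
v_esc = √(2 · 4.287e+12 / 8.964e+08) m/s ≈ 97.8 m/s = 97.8 m/s.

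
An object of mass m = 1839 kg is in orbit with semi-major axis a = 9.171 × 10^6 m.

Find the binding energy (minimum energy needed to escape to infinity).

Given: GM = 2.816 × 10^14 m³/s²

Total orbital energy is E = −GMm/(2a); binding energy is E_bind = −E = GMm/(2a).
E_bind = 2.816e+14 · 1839 / (2 · 9.171e+06) J ≈ 2.823e+10 J = 28.23 GJ.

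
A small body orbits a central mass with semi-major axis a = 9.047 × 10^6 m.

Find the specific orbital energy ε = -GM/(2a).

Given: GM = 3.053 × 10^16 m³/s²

ε = −GM / (2a).
ε = −3.053e+16 / (2 · 9.047e+06) J/kg ≈ -1.687e+09 J/kg = -1.687 GJ/kg.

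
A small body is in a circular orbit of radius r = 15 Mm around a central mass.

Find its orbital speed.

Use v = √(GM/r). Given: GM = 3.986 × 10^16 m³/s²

Convert to SI: r = 15 Mm = 1.5e+07 m.
For a circular orbit, gravity supplies the centripetal force, so v = √(GM / r).
v = √(3.986e+16 / 1.5e+07) m/s ≈ 5.155e+04 m/s = 51.55 km/s.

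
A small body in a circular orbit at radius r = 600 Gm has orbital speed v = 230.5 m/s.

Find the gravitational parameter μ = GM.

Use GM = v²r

Convert to SI: r = 600 Gm = 6e+11 m.
For a circular orbit v² = GM/r, so GM = v² · r.
GM = (230.5)² · 6e+11 m³/s² ≈ 3.188e+16 m³/s² = 3.188 × 10^16 m³/s².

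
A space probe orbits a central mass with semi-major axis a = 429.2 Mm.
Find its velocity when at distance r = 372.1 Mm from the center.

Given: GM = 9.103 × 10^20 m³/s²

Convert to SI: a = 429.2 Mm = 4.292e+08 m; r = 372.1 Mm = 3.721e+08 m.
Vis-viva: v = √(GM · (2/r − 1/a)).
2/r − 1/a = 2/3.721e+08 − 1/4.292e+08 = 3.04498e-09 m⁻¹.
v = √(9.103e+20 · 3.04498e-09) m/s ≈ 1.665e+06 m/s = 1665 km/s.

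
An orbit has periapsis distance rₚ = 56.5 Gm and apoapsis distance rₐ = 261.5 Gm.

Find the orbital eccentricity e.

Convert to SI: rₚ = 56.5 Gm = 5.65e+10 m; rₐ = 261.5 Gm = 2.615e+11 m.
e = (rₐ − rₚ) / (rₐ + rₚ).
e = (2.615e+11 − 5.65e+10) / (2.615e+11 + 5.65e+10) = 2.05e+11 / 3.18e+11 ≈ 0.6447.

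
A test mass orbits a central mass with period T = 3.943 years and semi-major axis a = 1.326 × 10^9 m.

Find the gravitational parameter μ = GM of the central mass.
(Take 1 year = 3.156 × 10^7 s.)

Convert to SI: T = 3.943 years = 1.24441e+08 s.
GM = 4π² · a³ / T².
GM = 4π² · (1.326e+09)³ / (1.24441e+08)² m³/s² ≈ 5.944e+12 m³/s² = 5.944 × 10^12 m³/s².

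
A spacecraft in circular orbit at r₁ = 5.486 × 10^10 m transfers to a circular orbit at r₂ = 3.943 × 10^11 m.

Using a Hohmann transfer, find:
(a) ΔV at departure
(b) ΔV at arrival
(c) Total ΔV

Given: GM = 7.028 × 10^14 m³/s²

Transfer semi-major axis: a_t = (r₁ + r₂)/2 = (5.486e+10 + 3.943e+11)/2 = 2.2458e+11 m.
Circular speeds: v₁ = √(GM/r₁) = 113.185 m/s, v₂ = √(GM/r₂) = 42.2185 m/s.
Transfer speeds (vis-viva v² = GM(2/r − 1/a_t)): v₁ᵗ = 149.974 m/s, v₂ᵗ = 20.8663 m/s.
(a) ΔV₁ = |v₁ᵗ − v₁| ≈ 36.79 m/s = 36.79 m/s.
(b) ΔV₂ = |v₂ − v₂ᵗ| ≈ 21.35 m/s = 21.35 m/s.
(c) ΔV_total = ΔV₁ + ΔV₂ ≈ 58.14 m/s = 58.14 m/s.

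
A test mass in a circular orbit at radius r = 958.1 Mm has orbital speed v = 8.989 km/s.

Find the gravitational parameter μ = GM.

Convert to SI: r = 958.1 Mm = 9.581e+08 m; v = 8.989 km/s = 8989 m/s.
For a circular orbit v² = GM/r, so GM = v² · r.
GM = (8989)² · 9.581e+08 m³/s² ≈ 7.742e+16 m³/s² = 7.742 × 10^16 m³/s².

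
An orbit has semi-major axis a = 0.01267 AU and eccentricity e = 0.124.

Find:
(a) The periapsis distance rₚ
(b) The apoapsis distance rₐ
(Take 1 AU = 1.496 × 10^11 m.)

Convert to SI: a = 0.01267 AU = 1.89543e+09 m.
(a) rₚ = a(1 − e) = 1.89543e+09 · (1 − 0.124) = 1.89543e+09 · 0.876 ≈ 1.66e+09 m = 0.0111 AU.
(b) rₐ = a(1 + e) = 1.89543e+09 · (1 + 0.124) = 1.89543e+09 · 1.124 ≈ 2.13e+09 m = 0.01424 AU.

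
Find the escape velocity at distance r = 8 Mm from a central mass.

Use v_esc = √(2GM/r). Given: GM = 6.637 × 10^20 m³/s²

Convert to SI: r = 8 Mm = 8e+06 m.
Escape velocity comes from setting total energy to zero: ½v² − GM/r = 0 ⇒ v_esc = √(2GM / r).
v_esc = √(2 · 6.637e+20 / 8e+06) m/s ≈ 1.288e+07 m/s = 1.288e+04 km/s.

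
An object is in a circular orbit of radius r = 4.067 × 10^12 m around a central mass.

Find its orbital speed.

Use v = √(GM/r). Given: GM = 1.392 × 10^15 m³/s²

For a circular orbit, gravity supplies the centripetal force, so v = √(GM / r).
v = √(1.392e+15 / 4.067e+12) m/s ≈ 18.5 m/s = 18.5 m/s.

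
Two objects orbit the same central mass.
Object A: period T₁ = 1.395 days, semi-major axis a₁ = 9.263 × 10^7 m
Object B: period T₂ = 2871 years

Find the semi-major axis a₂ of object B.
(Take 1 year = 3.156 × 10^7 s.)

Convert to SI: T₁ = 1.395 days = 120528 s; T₂ = 2871 years = 9.06088e+10 s.
Kepler's third law: (T₁/T₂)² = (a₁/a₂)³ ⇒ a₂ = a₁ · (T₂/T₁)^(2/3).
T₂/T₁ = 9.06088e+10 / 120528 = 751765.
a₂ = 9.263e+07 · (751765)^(2/3) m ≈ 7.658e+11 m = 7.658 × 10^11 m.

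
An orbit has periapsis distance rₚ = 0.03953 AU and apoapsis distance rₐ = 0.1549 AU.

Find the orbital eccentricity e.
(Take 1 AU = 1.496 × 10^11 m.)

Convert to SI: rₚ = 0.03953 AU = 5.91369e+09 m; rₐ = 0.1549 AU = 2.3173e+10 m.
e = (rₐ − rₚ) / (rₐ + rₚ).
e = (2.3173e+10 − 5.91369e+09) / (2.3173e+10 + 5.91369e+09) = 1.72594e+10 / 2.90867e+10 ≈ 0.5934.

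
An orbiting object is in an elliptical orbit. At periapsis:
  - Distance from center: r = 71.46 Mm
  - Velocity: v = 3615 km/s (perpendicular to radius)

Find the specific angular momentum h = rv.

Convert to SI: r = 71.46 Mm = 7.146e+07 m; v = 3615 km/s = 3.615e+06 m/s.
With v perpendicular to r, h = r · v.
h = 7.146e+07 · 3.615e+06 m²/s ≈ 2.583e+14 m²/s.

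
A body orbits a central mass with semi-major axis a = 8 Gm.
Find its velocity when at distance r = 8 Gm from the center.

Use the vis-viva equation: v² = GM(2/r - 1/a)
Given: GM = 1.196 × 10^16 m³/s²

Convert to SI: a = 8 Gm = 8e+09 m; r = 8 Gm = 8e+09 m.
Vis-viva: v = √(GM · (2/r − 1/a)).
2/r − 1/a = 2/8e+09 − 1/8e+09 = 1.25e-10 m⁻¹.
v = √(1.196e+16 · 1.25e-10) m/s ≈ 1223 m/s = 1.223 km/s.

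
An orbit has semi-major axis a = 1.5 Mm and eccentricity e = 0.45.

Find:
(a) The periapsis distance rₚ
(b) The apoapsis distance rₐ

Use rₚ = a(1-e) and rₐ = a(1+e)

Convert to SI: a = 1.5 Mm = 1.5e+06 m.
(a) rₚ = a(1 − e) = 1.5e+06 · (1 − 0.45) = 1.5e+06 · 0.55 ≈ 8.25e+05 m = 825 km.
(b) rₐ = a(1 + e) = 1.5e+06 · (1 + 0.45) = 1.5e+06 · 1.45 ≈ 2.175e+06 m = 2.175 Mm.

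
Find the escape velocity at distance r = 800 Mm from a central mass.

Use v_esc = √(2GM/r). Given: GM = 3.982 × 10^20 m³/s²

Convert to SI: r = 800 Mm = 8e+08 m.
Escape velocity comes from setting total energy to zero: ½v² − GM/r = 0 ⇒ v_esc = √(2GM / r).
v_esc = √(2 · 3.982e+20 / 8e+08) m/s ≈ 9.977e+05 m/s = 997.7 km/s.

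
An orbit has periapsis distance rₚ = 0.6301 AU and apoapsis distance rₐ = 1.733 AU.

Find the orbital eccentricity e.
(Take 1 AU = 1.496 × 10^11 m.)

Convert to SI: rₚ = 0.6301 AU = 9.4263e+10 m; rₐ = 1.733 AU = 2.59257e+11 m.
e = (rₐ − rₚ) / (rₐ + rₚ).
e = (2.59257e+11 − 9.4263e+10) / (2.59257e+11 + 9.4263e+10) = 1.64994e+11 / 3.5352e+11 ≈ 0.4667.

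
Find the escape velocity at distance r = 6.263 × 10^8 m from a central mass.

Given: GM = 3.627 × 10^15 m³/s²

Escape velocity comes from setting total energy to zero: ½v² − GM/r = 0 ⇒ v_esc = √(2GM / r).
v_esc = √(2 · 3.627e+15 / 6.263e+08) m/s ≈ 3403 m/s = 3.403 km/s.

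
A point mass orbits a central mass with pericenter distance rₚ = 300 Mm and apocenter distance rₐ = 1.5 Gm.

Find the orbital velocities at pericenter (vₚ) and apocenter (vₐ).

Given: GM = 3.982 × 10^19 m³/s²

Convert to SI: rₚ = 300 Mm = 3e+08 m; rₐ = 1.5 Gm = 1.5e+09 m.
Use the vis-viva equation v² = GM(2/r − 1/a) with a = (rₚ + rₐ)/2 = (3e+08 + 1.5e+09)/2 = 9e+08 m.
vₚ = √(GM · (2/rₚ − 1/a)) = √(3.982e+19 · (2/3e+08 − 1/9e+08)) m/s ≈ 4.703e+05 m/s = 470.3 km/s.
vₐ = √(GM · (2/rₐ − 1/a)) = √(3.982e+19 · (2/1.5e+09 − 1/9e+08)) m/s ≈ 9.407e+04 m/s = 94.07 km/s.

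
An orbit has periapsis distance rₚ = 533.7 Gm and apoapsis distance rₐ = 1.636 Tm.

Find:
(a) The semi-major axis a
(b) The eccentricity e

Convert to SI: rₚ = 533.7 Gm = 5.337e+11 m; rₐ = 1.636 Tm = 1.636e+12 m.
(a) a = (rₚ + rₐ) / 2 = (5.337e+11 + 1.636e+12) / 2 ≈ 1.085e+12 m = 1.085 Tm.
(b) e = (rₐ − rₚ) / (rₐ + rₚ) = (1.636e+12 − 5.337e+11) / (1.636e+12 + 5.337e+11) ≈ 0.508.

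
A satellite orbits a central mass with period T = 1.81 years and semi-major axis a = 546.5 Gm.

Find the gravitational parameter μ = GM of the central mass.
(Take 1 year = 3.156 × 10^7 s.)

Convert to SI: T = 1.81 years = 5.71236e+07 s; a = 546.5 Gm = 5.465e+11 m.
GM = 4π² · a³ / T².
GM = 4π² · (5.465e+11)³ / (5.71236e+07)² m³/s² ≈ 1.975e+21 m³/s² = 1.975 × 10^21 m³/s².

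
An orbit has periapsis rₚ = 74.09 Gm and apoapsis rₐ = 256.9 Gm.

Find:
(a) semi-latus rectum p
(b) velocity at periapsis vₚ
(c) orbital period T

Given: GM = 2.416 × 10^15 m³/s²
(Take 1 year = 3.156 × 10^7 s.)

Convert to SI: rₚ = 74.09 Gm = 7.409e+10 m; rₐ = 256.9 Gm = 2.569e+11 m.
(a) From a = (rₚ + rₐ)/2 = 1.65495e+11 m and e = (rₐ − rₚ)/(rₐ + rₚ) = 0.552313, p = a(1 − e²) = 1.65495e+11 · (1 − (0.552313)²) ≈ 1.15e+11 m
(b) With a = (rₚ + rₐ)/2 = 1.65495e+11 m, vₚ = √(GM (2/rₚ − 1/a)) = √(2.416e+15 · (2/7.409e+10 − 1/1.65495e+11)) m/s ≈ 225 m/s
(c) With a = (rₚ + rₐ)/2 = 1.65495e+11 m, T = 2π √(a³/GM) = 2π √((1.65495e+11)³/2.416e+15) s ≈ 8.606e+09 s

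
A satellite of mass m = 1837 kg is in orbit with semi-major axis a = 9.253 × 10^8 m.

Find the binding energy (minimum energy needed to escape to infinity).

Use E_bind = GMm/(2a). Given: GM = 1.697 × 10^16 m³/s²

Total orbital energy is E = −GMm/(2a); binding energy is E_bind = −E = GMm/(2a).
E_bind = 1.697e+16 · 1837 / (2 · 9.253e+08) J ≈ 1.685e+10 J = 16.85 GJ.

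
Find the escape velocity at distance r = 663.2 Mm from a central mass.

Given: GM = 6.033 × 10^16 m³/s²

Convert to SI: r = 663.2 Mm = 6.632e+08 m.
Escape velocity comes from setting total energy to zero: ½v² − GM/r = 0 ⇒ v_esc = √(2GM / r).
v_esc = √(2 · 6.033e+16 / 6.632e+08) m/s ≈ 1.349e+04 m/s = 13.49 km/s.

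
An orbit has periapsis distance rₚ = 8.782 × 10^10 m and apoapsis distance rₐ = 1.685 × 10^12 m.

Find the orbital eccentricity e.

e = (rₐ − rₚ) / (rₐ + rₚ).
e = (1.685e+12 − 8.782e+10) / (1.685e+12 + 8.782e+10) = 1.59718e+12 / 1.77282e+12 ≈ 0.9009.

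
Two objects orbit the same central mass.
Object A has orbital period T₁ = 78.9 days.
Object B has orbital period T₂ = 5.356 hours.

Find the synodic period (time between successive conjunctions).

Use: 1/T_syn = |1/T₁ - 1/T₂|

Convert to SI: T₁ = 78.9 days = 6.81696e+06 s; T₂ = 5.356 hours = 19281.6 s.
T_syn = |T₁ · T₂ / (T₁ − T₂)|.
T_syn = |6.81696e+06 · 19281.6 / (6.81696e+06 − 19281.6)| s ≈ 1.934e+04 s = 5.371 hours.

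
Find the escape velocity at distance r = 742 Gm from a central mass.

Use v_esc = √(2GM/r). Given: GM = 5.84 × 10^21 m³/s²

Convert to SI: r = 742 Gm = 7.42e+11 m.
Escape velocity comes from setting total energy to zero: ½v² − GM/r = 0 ⇒ v_esc = √(2GM / r).
v_esc = √(2 · 5.84e+21 / 7.42e+11) m/s ≈ 1.255e+05 m/s = 125.5 km/s.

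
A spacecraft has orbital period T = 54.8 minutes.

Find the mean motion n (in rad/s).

Convert to SI: T = 54.8 minutes = 3288 s.
n = 2π / T.
n = 2π / 3288 s ≈ 0.001911 rad/s.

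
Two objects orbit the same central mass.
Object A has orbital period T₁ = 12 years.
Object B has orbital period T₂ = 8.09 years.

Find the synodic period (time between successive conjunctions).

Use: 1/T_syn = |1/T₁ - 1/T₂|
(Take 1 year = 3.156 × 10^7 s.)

Convert to SI: T₁ = 12 years = 3.7872e+08 s; T₂ = 8.09 years = 2.5532e+08 s.
T_syn = |T₁ · T₂ / (T₁ − T₂)|.
T_syn = |3.7872e+08 · 2.5532e+08 / (3.7872e+08 − 2.5532e+08)| s ≈ 7.836e+08 s = 24.83 years.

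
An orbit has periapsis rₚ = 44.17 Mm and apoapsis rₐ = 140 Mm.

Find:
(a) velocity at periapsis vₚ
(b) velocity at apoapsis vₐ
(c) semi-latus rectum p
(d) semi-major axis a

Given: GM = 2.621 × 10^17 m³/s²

Convert to SI: rₚ = 44.17 Mm = 4.417e+07 m; rₐ = 140 Mm = 1.4e+08 m.
(a) With a = (rₚ + rₐ)/2 = 9.2085e+07 m, vₚ = √(GM (2/rₚ − 1/a)) = √(2.621e+17 · (2/4.417e+07 − 1/9.2085e+07)) m/s ≈ 9.498e+04 m/s
(b) With a = (rₚ + rₐ)/2 = 9.2085e+07 m, vₐ = √(GM (2/rₐ − 1/a)) = √(2.621e+17 · (2/1.4e+08 − 1/9.2085e+07)) m/s ≈ 2.997e+04 m/s
(c) From a = (rₚ + rₐ)/2 = 9.2085e+07 m and e = (rₐ − rₚ)/(rₐ + rₚ) = 0.520334, p = a(1 − e²) = 9.2085e+07 · (1 − (0.520334)²) ≈ 6.715e+07 m
(d) a = (rₚ + rₐ)/2 = (4.417e+07 + 1.4e+08)/2 ≈ 9.208e+07 m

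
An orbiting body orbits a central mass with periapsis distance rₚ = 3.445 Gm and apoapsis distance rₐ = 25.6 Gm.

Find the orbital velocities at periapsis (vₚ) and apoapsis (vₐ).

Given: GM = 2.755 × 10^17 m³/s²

Convert to SI: rₚ = 3.445 Gm = 3.445e+09 m; rₐ = 25.6 Gm = 2.56e+10 m.
Use the vis-viva equation v² = GM(2/r − 1/a) with a = (rₚ + rₐ)/2 = (3.445e+09 + 2.56e+10)/2 = 1.45225e+10 m.
vₚ = √(GM · (2/rₚ − 1/a)) = √(2.755e+17 · (2/3.445e+09 − 1/1.45225e+10)) m/s ≈ 1.187e+04 m/s = 11.87 km/s.
vₐ = √(GM · (2/rₐ − 1/a)) = √(2.755e+17 · (2/2.56e+10 − 1/1.45225e+10)) m/s ≈ 1598 m/s = 1.598 km/s.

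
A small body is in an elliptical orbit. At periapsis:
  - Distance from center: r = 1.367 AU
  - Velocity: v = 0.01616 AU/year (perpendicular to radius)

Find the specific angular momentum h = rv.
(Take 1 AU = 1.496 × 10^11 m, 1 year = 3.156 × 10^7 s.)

Convert to SI: r = 1.367 AU = 2.04503e+11 m; v = 0.01616 AU/year = 76.6013 m/s.
With v perpendicular to r, h = r · v.
h = 2.04503e+11 · 76.6013 m²/s ≈ 1.567e+13 m²/s.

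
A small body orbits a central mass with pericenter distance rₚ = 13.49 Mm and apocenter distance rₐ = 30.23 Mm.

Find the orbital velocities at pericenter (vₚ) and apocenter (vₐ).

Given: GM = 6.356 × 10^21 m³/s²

Convert to SI: rₚ = 13.49 Mm = 1.349e+07 m; rₐ = 30.23 Mm = 3.023e+07 m.
Use the vis-viva equation v² = GM(2/r − 1/a) with a = (rₚ + rₐ)/2 = (1.349e+07 + 3.023e+07)/2 = 2.186e+07 m.
vₚ = √(GM · (2/rₚ − 1/a)) = √(6.356e+21 · (2/1.349e+07 − 1/2.186e+07)) m/s ≈ 2.553e+07 m/s = 2.553e+04 km/s.
vₐ = √(GM · (2/rₐ − 1/a)) = √(6.356e+21 · (2/3.023e+07 − 1/2.186e+07)) m/s ≈ 1.139e+07 m/s = 1.139e+04 km/s.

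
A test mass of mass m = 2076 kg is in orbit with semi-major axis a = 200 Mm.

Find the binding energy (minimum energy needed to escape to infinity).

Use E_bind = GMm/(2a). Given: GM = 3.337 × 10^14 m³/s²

Convert to SI: a = 200 Mm = 2e+08 m.
Total orbital energy is E = −GMm/(2a); binding energy is E_bind = −E = GMm/(2a).
E_bind = 3.337e+14 · 2076 / (2 · 2e+08) J ≈ 1.732e+09 J = 1.732 GJ.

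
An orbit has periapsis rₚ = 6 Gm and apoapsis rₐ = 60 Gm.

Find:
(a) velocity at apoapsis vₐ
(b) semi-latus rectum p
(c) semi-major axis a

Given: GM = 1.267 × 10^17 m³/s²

Convert to SI: rₚ = 6 Gm = 6e+09 m; rₐ = 60 Gm = 6e+10 m.
(a) With a = (rₚ + rₐ)/2 = 3.3e+10 m, vₐ = √(GM (2/rₐ − 1/a)) = √(1.267e+17 · (2/6e+10 − 1/3.3e+10)) m/s ≈ 619.6 m/s
(b) From a = (rₚ + rₐ)/2 = 3.3e+10 m and e = (rₐ − rₚ)/(rₐ + rₚ) = 0.818182, p = a(1 − e²) = 3.3e+10 · (1 − (0.818182)²) ≈ 1.091e+10 m
(c) a = (rₚ + rₐ)/2 = (6e+09 + 6e+10)/2 ≈ 3.3e+10 m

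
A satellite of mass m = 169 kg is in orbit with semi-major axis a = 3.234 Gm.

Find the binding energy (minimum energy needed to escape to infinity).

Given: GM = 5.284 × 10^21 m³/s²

Convert to SI: a = 3.234 Gm = 3.234e+09 m.
Total orbital energy is E = −GMm/(2a); binding energy is E_bind = −E = GMm/(2a).
E_bind = 5.284e+21 · 169 / (2 · 3.234e+09) J ≈ 1.381e+14 J = 138.1 TJ.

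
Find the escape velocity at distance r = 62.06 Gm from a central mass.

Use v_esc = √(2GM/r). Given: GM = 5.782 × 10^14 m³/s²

Convert to SI: r = 62.06 Gm = 6.206e+10 m.
Escape velocity comes from setting total energy to zero: ½v² − GM/r = 0 ⇒ v_esc = √(2GM / r).
v_esc = √(2 · 5.782e+14 / 6.206e+10) m/s ≈ 136.5 m/s = 136.5 m/s.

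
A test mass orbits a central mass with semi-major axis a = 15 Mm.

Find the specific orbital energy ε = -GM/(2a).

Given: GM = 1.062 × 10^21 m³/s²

Convert to SI: a = 15 Mm = 1.5e+07 m.
ε = −GM / (2a).
ε = −1.062e+21 / (2 · 1.5e+07) J/kg ≈ -3.54e+13 J/kg = -3.54e+04 GJ/kg.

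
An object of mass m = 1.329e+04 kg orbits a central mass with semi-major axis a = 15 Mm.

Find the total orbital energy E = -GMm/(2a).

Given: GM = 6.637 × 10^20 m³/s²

Convert to SI: a = 15 Mm = 1.5e+07 m.
E = −GMm / (2a).
E = −6.637e+20 · 1.329e+04 / (2 · 1.5e+07) J ≈ -2.94e+17 J = -294 PJ.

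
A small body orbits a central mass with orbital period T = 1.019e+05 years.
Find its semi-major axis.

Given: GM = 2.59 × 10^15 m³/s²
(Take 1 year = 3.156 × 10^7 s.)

Convert to SI: T = 1.019e+05 years = 3.21596e+12 s.
Invert Kepler's third law: a = (GM · T² / (4π²))^(1/3).
Substituting T = 3.21596e+12 s and GM = 2.59e+15 m³/s²:
a = (2.59e+15 · (3.21596e+12)² / (4π²))^(1/3) m
a ≈ 8.787e+12 m = 8.787 Tm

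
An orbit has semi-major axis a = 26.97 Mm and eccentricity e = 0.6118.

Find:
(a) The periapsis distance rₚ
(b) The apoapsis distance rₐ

Convert to SI: a = 26.97 Mm = 2.697e+07 m.
(a) rₚ = a(1 − e) = 2.697e+07 · (1 − 0.6118) = 2.697e+07 · 0.3882 ≈ 1.047e+07 m = 10.47 Mm.
(b) rₐ = a(1 + e) = 2.697e+07 · (1 + 0.6118) = 2.697e+07 · 1.6118 ≈ 4.347e+07 m = 43.47 Mm.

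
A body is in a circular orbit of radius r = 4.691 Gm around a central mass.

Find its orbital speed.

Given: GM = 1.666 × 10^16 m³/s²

Convert to SI: r = 4.691 Gm = 4.691e+09 m.
For a circular orbit, gravity supplies the centripetal force, so v = √(GM / r).
v = √(1.666e+16 / 4.691e+09) m/s ≈ 1885 m/s = 1.885 km/s.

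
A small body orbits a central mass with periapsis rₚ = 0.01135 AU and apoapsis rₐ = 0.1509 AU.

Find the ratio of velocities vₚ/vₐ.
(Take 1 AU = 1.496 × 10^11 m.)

Convert to SI: rₚ = 0.01135 AU = 1.69796e+09 m; rₐ = 0.1509 AU = 2.25746e+10 m.
Conservation of angular momentum gives rₚvₚ = rₐvₐ, so vₚ/vₐ = rₐ/rₚ.
vₚ/vₐ = 2.25746e+10 / 1.69796e+09 ≈ 13.3.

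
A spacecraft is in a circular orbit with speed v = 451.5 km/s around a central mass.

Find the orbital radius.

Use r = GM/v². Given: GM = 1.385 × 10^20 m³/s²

Convert to SI: v = 451.5 km/s = 451500 m/s.
For a circular orbit, v² = GM / r, so r = GM / v².
r = 1.385e+20 / (451500)² m ≈ 6.794e+08 m = 679.4 Mm.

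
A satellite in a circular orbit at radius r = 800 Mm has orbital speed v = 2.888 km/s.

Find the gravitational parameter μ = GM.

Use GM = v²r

Convert to SI: r = 800 Mm = 8e+08 m; v = 2.888 km/s = 2888 m/s.
For a circular orbit v² = GM/r, so GM = v² · r.
GM = (2888)² · 8e+08 m³/s² ≈ 6.672e+15 m³/s² = 6.672 × 10^15 m³/s².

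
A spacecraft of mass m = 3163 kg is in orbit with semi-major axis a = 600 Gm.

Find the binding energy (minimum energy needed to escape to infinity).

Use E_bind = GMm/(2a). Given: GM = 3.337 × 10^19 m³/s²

Convert to SI: a = 600 Gm = 6e+11 m.
Total orbital energy is E = −GMm/(2a); binding energy is E_bind = −E = GMm/(2a).
E_bind = 3.337e+19 · 3163 / (2 · 6e+11) J ≈ 8.796e+10 J = 87.96 GJ.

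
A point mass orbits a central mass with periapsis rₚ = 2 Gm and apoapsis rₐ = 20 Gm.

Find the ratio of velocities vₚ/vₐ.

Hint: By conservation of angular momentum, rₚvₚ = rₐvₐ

Convert to SI: rₚ = 2 Gm = 2e+09 m; rₐ = 20 Gm = 2e+10 m.
Conservation of angular momentum gives rₚvₚ = rₐvₐ, so vₚ/vₐ = rₐ/rₚ.
vₚ/vₐ = 2e+10 / 2e+09 ≈ 10.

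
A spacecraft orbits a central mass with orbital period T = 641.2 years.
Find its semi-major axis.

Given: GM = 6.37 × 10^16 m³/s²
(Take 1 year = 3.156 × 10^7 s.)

Convert to SI: T = 641.2 years = 2.02363e+10 s.
Invert Kepler's third law: a = (GM · T² / (4π²))^(1/3).
Substituting T = 2.02363e+10 s and GM = 6.37e+16 m³/s²:
a = (6.37e+16 · (2.02363e+10)² / (4π²))^(1/3) m
a ≈ 8.71e+11 m = 871 Gm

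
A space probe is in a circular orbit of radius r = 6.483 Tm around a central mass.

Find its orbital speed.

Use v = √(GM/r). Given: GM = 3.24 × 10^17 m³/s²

Convert to SI: r = 6.483 Tm = 6.483e+12 m.
For a circular orbit, gravity supplies the centripetal force, so v = √(GM / r).
v = √(3.24e+17 / 6.483e+12) m/s ≈ 223.6 m/s = 223.6 m/s.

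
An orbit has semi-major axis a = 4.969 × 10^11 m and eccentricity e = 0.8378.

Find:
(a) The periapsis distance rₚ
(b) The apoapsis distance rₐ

(a) rₚ = a(1 − e) = 4.969e+11 · (1 − 0.8378) = 4.969e+11 · 0.1622 ≈ 8.06e+10 m = 8.06 × 10^10 m.
(b) rₐ = a(1 + e) = 4.969e+11 · (1 + 0.8378) = 4.969e+11 · 1.8378 ≈ 9.132e+11 m = 9.132 × 10^11 m.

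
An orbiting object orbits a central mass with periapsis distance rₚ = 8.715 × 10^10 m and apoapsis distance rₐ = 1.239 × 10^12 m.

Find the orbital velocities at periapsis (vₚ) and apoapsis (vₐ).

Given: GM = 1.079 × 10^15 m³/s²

Use the vis-viva equation v² = GM(2/r − 1/a) with a = (rₚ + rₐ)/2 = (8.715e+10 + 1.239e+12)/2 = 6.63075e+11 m.
vₚ = √(GM · (2/rₚ − 1/a)) = √(1.079e+15 · (2/8.715e+10 − 1/6.63075e+11)) m/s ≈ 152.1 m/s = 152.1 m/s.
vₐ = √(GM · (2/rₐ − 1/a)) = √(1.079e+15 · (2/1.239e+12 − 1/6.63075e+11)) m/s ≈ 10.7 m/s = 10.7 m/s.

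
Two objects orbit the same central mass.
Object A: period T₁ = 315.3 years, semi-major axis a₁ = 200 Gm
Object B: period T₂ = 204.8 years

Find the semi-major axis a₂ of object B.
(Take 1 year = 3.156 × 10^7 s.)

Convert to SI: T₁ = 315.3 years = 9.95087e+09 s; a₁ = 200 Gm = 2e+11 m; T₂ = 204.8 years = 6.46349e+09 s.
Kepler's third law: (T₁/T₂)² = (a₁/a₂)³ ⇒ a₂ = a₁ · (T₂/T₁)^(2/3).
T₂/T₁ = 6.46349e+09 / 9.95087e+09 = 0.64954.
a₂ = 2e+11 · (0.64954)^(2/3) m ≈ 1.5e+11 m = 150 Gm.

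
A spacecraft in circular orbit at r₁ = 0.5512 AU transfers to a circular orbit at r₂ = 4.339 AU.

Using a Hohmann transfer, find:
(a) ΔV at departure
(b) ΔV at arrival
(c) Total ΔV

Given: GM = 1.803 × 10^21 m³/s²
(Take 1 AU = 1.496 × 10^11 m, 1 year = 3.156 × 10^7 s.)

Convert to SI: r₁ = 0.5512 AU = 8.24595e+10 m; r₂ = 4.339 AU = 6.49114e+11 m.
Transfer semi-major axis: a_t = (r₁ + r₂)/2 = (8.24595e+10 + 6.49114e+11)/2 = 3.65787e+11 m.
Circular speeds: v₁ = √(GM/r₁) = 147869 m/s, v₂ = √(GM/r₂) = 52703.2 m/s.
Transfer speeds (vis-viva v² = GM(2/r − 1/a_t)): v₁ᵗ = 196981 m/s, v₂ᵗ = 25023.2 m/s.
(a) ΔV₁ = |v₁ᵗ − v₁| ≈ 4.911e+04 m/s = 10.36 AU/year.
(b) ΔV₂ = |v₂ − v₂ᵗ| ≈ 2.768e+04 m/s = 5.839 AU/year.
(c) ΔV_total = ΔV₁ + ΔV₂ ≈ 7.679e+04 m/s = 16.2 AU/year.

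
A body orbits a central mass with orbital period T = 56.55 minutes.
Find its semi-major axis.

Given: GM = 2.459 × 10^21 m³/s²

Convert to SI: T = 56.55 minutes = 3393 s.
Invert Kepler's third law: a = (GM · T² / (4π²))^(1/3).
Substituting T = 3393 s and GM = 2.459e+21 m³/s²:
a = (2.459e+21 · (3393)² / (4π²))^(1/3) m
a ≈ 8.951e+08 m = 8.951 × 10^8 m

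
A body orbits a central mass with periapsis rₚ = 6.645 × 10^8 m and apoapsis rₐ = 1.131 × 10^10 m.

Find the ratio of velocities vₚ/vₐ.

Conservation of angular momentum gives rₚvₚ = rₐvₐ, so vₚ/vₐ = rₐ/rₚ.
vₚ/vₐ = 1.131e+10 / 6.645e+08 ≈ 17.02.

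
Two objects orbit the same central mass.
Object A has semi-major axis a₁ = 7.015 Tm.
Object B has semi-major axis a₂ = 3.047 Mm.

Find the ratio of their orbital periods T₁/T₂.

Convert to SI: a₁ = 7.015 Tm = 7.015e+12 m; a₂ = 3.047 Mm = 3.047e+06 m.
From Kepler's third law, (T₁/T₂)² = (a₁/a₂)³, so T₁/T₂ = (a₁/a₂)^(3/2).
a₁/a₂ = 7.015e+12 / 3.047e+06 = 2.30226e+06.
T₁/T₂ = (2.30226e+06)^(3/2) ≈ 3.493e+09.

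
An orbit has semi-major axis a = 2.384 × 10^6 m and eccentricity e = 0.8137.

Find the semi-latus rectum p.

p = a (1 − e²).
p = 2.384e+06 · (1 − (0.8137)²) = 2.384e+06 · 0.337892 ≈ 8.055e+05 m = 8.055 × 10^5 m.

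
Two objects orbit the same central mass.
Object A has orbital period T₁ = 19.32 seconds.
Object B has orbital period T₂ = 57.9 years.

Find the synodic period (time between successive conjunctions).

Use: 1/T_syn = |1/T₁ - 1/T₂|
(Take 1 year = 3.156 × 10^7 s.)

Convert to SI: T₂ = 57.9 years = 1.82732e+09 s.
T_syn = |T₁ · T₂ / (T₁ − T₂)|.
T_syn = |19.32 · 1.82732e+09 / (19.32 − 1.82732e+09)| s ≈ 19.32 s = 19.32 seconds.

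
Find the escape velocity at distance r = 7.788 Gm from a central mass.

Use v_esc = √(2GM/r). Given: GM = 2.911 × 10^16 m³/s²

Convert to SI: r = 7.788 Gm = 7.788e+09 m.
Escape velocity comes from setting total energy to zero: ½v² − GM/r = 0 ⇒ v_esc = √(2GM / r).
v_esc = √(2 · 2.911e+16 / 7.788e+09) m/s ≈ 2734 m/s = 2.734 km/s.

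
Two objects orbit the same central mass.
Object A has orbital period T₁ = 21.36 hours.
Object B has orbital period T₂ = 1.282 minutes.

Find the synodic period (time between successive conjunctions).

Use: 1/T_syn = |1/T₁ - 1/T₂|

Convert to SI: T₁ = 21.36 hours = 76896 s; T₂ = 1.282 minutes = 76.92 s.
T_syn = |T₁ · T₂ / (T₁ − T₂)|.
T_syn = |76896 · 76.92 / (76896 − 76.92)| s ≈ 77 s = 1.283 minutes.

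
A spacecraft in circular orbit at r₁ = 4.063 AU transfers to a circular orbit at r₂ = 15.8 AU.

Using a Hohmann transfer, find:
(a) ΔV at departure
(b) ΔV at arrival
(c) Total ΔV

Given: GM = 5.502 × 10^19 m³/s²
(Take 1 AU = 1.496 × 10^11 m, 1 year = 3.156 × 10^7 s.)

Convert to SI: r₁ = 4.063 AU = 6.07825e+11 m; r₂ = 15.8 AU = 2.36368e+12 m.
Transfer semi-major axis: a_t = (r₁ + r₂)/2 = (6.07825e+11 + 2.36368e+12)/2 = 1.48575e+12 m.
Circular speeds: v₁ = √(GM/r₁) = 9514.17 m/s, v₂ = √(GM/r₂) = 4824.65 m/s.
Transfer speeds (vis-viva v² = GM(2/r − 1/a_t)): v₁ᵗ = 12000.3 m/s, v₂ᵗ = 3085.9 m/s.
(a) ΔV₁ = |v₁ᵗ − v₁| ≈ 2486 m/s = 0.5245 AU/year.
(b) ΔV₂ = |v₂ − v₂ᵗ| ≈ 1739 m/s = 0.3668 AU/year.
(c) ΔV_total = ΔV₁ + ΔV₂ ≈ 4225 m/s = 0.8913 AU/year.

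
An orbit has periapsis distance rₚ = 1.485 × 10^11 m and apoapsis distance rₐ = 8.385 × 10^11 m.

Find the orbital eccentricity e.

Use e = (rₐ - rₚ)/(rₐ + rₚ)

e = (rₐ − rₚ) / (rₐ + rₚ).
e = (8.385e+11 − 1.485e+11) / (8.385e+11 + 1.485e+11) = 6.9e+11 / 9.87e+11 ≈ 0.6991.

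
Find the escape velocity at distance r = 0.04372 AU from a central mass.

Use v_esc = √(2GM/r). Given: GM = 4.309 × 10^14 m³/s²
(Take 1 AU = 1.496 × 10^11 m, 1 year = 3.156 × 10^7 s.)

Convert to SI: r = 0.04372 AU = 6.54051e+09 m.
Escape velocity comes from setting total energy to zero: ½v² − GM/r = 0 ⇒ v_esc = √(2GM / r).
v_esc = √(2 · 4.309e+14 / 6.54051e+09) m/s ≈ 363 m/s = 0.07658 AU/year.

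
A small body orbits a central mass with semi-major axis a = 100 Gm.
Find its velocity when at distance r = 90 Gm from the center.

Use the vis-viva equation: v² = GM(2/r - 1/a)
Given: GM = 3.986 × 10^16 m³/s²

Convert to SI: a = 100 Gm = 1e+11 m; r = 90 Gm = 9e+10 m.
Vis-viva: v = √(GM · (2/r − 1/a)).
2/r − 1/a = 2/9e+10 − 1/1e+11 = 1.22222e-11 m⁻¹.
v = √(3.986e+16 · 1.22222e-11) m/s ≈ 698 m/s = 698 m/s.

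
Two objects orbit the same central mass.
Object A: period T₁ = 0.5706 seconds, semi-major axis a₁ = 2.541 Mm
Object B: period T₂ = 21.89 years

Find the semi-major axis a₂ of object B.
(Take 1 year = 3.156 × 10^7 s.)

Convert to SI: a₁ = 2.541 Mm = 2.541e+06 m; T₂ = 21.89 years = 6.90848e+08 s.
Kepler's third law: (T₁/T₂)² = (a₁/a₂)³ ⇒ a₂ = a₁ · (T₂/T₁)^(2/3).
T₂/T₁ = 6.90848e+08 / 0.5706 = 1.21074e+09.
a₂ = 2.541e+06 · (1.21074e+09)^(2/3) m ≈ 2.887e+12 m = 2.887 Tm.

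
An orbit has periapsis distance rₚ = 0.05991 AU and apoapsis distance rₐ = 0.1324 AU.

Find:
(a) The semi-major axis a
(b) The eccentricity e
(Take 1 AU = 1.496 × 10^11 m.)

Convert to SI: rₚ = 0.05991 AU = 8.96254e+09 m; rₐ = 0.1324 AU = 1.9807e+10 m.
(a) a = (rₚ + rₐ) / 2 = (8.96254e+09 + 1.9807e+10) / 2 ≈ 1.438e+10 m = 0.09616 AU.
(b) e = (rₐ − rₚ) / (rₐ + rₚ) = (1.9807e+10 − 8.96254e+09) / (1.9807e+10 + 8.96254e+09) ≈ 0.3769.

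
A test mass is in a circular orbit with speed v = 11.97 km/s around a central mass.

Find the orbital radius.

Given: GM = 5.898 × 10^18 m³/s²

Convert to SI: v = 11.97 km/s = 11970 m/s.
For a circular orbit, v² = GM / r, so r = GM / v².
r = 5.898e+18 / (11970)² m ≈ 4.116e+10 m = 41.16 Gm.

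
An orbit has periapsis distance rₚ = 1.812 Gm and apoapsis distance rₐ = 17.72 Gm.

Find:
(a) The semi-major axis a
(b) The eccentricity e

Convert to SI: rₚ = 1.812 Gm = 1.812e+09 m; rₐ = 17.72 Gm = 1.772e+10 m.
(a) a = (rₚ + rₐ) / 2 = (1.812e+09 + 1.772e+10) / 2 ≈ 9.766e+09 m = 9.766 Gm.
(b) e = (rₐ − rₚ) / (rₐ + rₚ) = (1.772e+10 − 1.812e+09) / (1.772e+10 + 1.812e+09) ≈ 0.8145.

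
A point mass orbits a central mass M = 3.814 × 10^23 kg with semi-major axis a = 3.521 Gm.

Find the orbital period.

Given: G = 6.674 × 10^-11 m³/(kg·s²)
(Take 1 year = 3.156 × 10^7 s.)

Convert to SI: a = 3.521 Gm = 3.521e+09 m.
GM = G · M = 6.674e-11 · 3.814e+23 = 2.54546e+13 m³/s².
Kepler's third law: T = 2π √(a³ / GM).
Substituting a = 3.521e+09 m and GM = 2.54546e+13 m³/s²:
T = 2π √((3.521e+09)³ / 2.54546e+13) s
T ≈ 2.602e+08 s = 8.244 years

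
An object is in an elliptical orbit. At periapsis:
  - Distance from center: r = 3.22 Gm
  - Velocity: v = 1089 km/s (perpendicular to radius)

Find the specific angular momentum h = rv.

Convert to SI: r = 3.22 Gm = 3.22e+09 m; v = 1089 km/s = 1.089e+06 m/s.
With v perpendicular to r, h = r · v.
h = 3.22e+09 · 1.089e+06 m²/s ≈ 3.507e+15 m²/s.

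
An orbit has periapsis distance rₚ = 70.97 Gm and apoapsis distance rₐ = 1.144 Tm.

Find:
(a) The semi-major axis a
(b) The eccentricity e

Convert to SI: rₚ = 70.97 Gm = 7.097e+10 m; rₐ = 1.144 Tm = 1.144e+12 m.
(a) a = (rₚ + rₐ) / 2 = (7.097e+10 + 1.144e+12) / 2 ≈ 6.075e+11 m = 607.5 Gm.
(b) e = (rₐ − rₚ) / (rₐ + rₚ) = (1.144e+12 − 7.097e+10) / (1.144e+12 + 7.097e+10) ≈ 0.8832.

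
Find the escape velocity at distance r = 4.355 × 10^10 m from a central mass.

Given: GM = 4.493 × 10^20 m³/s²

Escape velocity comes from setting total energy to zero: ½v² − GM/r = 0 ⇒ v_esc = √(2GM / r).
v_esc = √(2 · 4.493e+20 / 4.355e+10) m/s ≈ 1.436e+05 m/s = 143.6 km/s.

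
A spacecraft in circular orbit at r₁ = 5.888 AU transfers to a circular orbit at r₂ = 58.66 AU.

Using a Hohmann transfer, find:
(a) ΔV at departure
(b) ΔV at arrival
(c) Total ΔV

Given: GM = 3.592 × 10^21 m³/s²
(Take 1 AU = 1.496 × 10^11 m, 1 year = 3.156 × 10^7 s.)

Convert to SI: r₁ = 5.888 AU = 8.80845e+11 m; r₂ = 58.66 AU = 8.77554e+12 m.
Transfer semi-major axis: a_t = (r₁ + r₂)/2 = (8.80845e+11 + 8.77554e+12)/2 = 4.82819e+12 m.
Circular speeds: v₁ = √(GM/r₁) = 63858.5 m/s, v₂ = √(GM/r₂) = 20231.7 m/s.
Transfer speeds (vis-viva v² = GM(2/r − 1/a_t)): v₁ᵗ = 86092.1 m/s, v₂ᵗ = 8641.49 m/s.
(a) ΔV₁ = |v₁ᵗ − v₁| ≈ 2.223e+04 m/s = 4.69 AU/year.
(b) ΔV₂ = |v₂ − v₂ᵗ| ≈ 1.159e+04 m/s = 2.445 AU/year.
(c) ΔV_total = ΔV₁ + ΔV₂ ≈ 3.382e+04 m/s = 7.136 AU/year.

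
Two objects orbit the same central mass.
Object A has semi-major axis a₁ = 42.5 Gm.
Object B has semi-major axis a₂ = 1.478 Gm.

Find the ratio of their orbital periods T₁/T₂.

Convert to SI: a₁ = 42.5 Gm = 4.25e+10 m; a₂ = 1.478 Gm = 1.478e+09 m.
From Kepler's third law, (T₁/T₂)² = (a₁/a₂)³, so T₁/T₂ = (a₁/a₂)^(3/2).
a₁/a₂ = 4.25e+10 / 1.478e+09 = 28.7551.
T₁/T₂ = (28.7551)^(3/2) ≈ 154.2.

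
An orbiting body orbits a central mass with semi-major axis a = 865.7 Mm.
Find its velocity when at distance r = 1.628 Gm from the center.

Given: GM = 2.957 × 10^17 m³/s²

Convert to SI: a = 865.7 Mm = 8.657e+08 m; r = 1.628 Gm = 1.628e+09 m.
Vis-viva: v = √(GM · (2/r − 1/a)).
2/r − 1/a = 2/1.628e+09 − 1/8.657e+08 = 7.33667e-11 m⁻¹.
v = √(2.957e+17 · 7.33667e-11) m/s ≈ 4658 m/s = 4.658 km/s.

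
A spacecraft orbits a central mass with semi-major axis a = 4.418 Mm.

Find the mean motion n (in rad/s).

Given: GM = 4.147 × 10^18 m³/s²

Convert to SI: a = 4.418 Mm = 4.418e+06 m.
n = √(GM / a³).
n = √(4.147e+18 / (4.418e+06)³) rad/s ≈ 0.2193 rad/s.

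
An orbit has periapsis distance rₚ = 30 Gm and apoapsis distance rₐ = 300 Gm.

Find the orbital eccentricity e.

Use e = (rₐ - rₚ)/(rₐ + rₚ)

Convert to SI: rₚ = 30 Gm = 3e+10 m; rₐ = 300 Gm = 3e+11 m.
e = (rₐ − rₚ) / (rₐ + rₚ).
e = (3e+11 − 3e+10) / (3e+11 + 3e+10) = 2.7e+11 / 3.3e+11 ≈ 0.8182.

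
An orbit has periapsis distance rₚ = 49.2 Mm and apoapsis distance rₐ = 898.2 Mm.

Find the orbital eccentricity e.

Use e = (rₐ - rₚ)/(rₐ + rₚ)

Convert to SI: rₚ = 49.2 Mm = 4.92e+07 m; rₐ = 898.2 Mm = 8.982e+08 m.
e = (rₐ − rₚ) / (rₐ + rₚ).
e = (8.982e+08 − 4.92e+07) / (8.982e+08 + 4.92e+07) = 8.49e+08 / 9.474e+08 ≈ 0.8961.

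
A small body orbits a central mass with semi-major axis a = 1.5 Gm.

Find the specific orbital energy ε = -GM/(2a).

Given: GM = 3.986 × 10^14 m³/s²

Convert to SI: a = 1.5 Gm = 1.5e+09 m.
ε = −GM / (2a).
ε = −3.986e+14 / (2 · 1.5e+09) J/kg ≈ -1.329e+05 J/kg = -132.9 kJ/kg.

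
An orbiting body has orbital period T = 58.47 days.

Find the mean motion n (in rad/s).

Convert to SI: T = 58.47 days = 5.05181e+06 s.
n = 2π / T.
n = 2π / 5.05181e+06 s ≈ 1.244e-06 rad/s.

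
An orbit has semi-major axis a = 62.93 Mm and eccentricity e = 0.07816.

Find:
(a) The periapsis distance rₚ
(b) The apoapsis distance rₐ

Convert to SI: a = 62.93 Mm = 6.293e+07 m.
(a) rₚ = a(1 − e) = 6.293e+07 · (1 − 0.07816) = 6.293e+07 · 0.92184 ≈ 5.801e+07 m = 58.01 Mm.
(b) rₐ = a(1 + e) = 6.293e+07 · (1 + 0.07816) = 6.293e+07 · 1.07816 ≈ 6.785e+07 m = 67.85 Mm.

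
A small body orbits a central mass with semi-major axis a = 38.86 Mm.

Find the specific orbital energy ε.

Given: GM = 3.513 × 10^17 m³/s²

Convert to SI: a = 38.86 Mm = 3.886e+07 m.
ε = −GM / (2a).
ε = −3.513e+17 / (2 · 3.886e+07) J/kg ≈ -4.52e+09 J/kg = -4.52 GJ/kg.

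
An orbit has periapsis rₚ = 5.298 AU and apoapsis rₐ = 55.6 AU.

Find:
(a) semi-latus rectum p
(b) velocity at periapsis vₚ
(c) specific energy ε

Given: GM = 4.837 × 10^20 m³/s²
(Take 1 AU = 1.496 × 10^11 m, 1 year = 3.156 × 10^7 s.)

Convert to SI: rₚ = 5.298 AU = 7.92581e+11 m; rₐ = 55.6 AU = 8.31776e+12 m.
(a) From a = (rₚ + rₐ)/2 = 4.55517e+12 m and e = (rₐ − rₚ)/(rₐ + rₚ) = 0.826004, p = a(1 − e²) = 4.55517e+12 · (1 − (0.826004)²) ≈ 1.447e+12 m
(b) With a = (rₚ + rₐ)/2 = 4.55517e+12 m, vₚ = √(GM (2/rₚ − 1/a)) = √(4.837e+20 · (2/7.92581e+11 − 1/4.55517e+12)) m/s ≈ 3.338e+04 m/s
(c) With a = (rₚ + rₐ)/2 = 4.55517e+12 m, ε = −GM/(2a) = −4.837e+20/(2 · 4.55517e+12) J/kg ≈ -5.309e+07 J/kg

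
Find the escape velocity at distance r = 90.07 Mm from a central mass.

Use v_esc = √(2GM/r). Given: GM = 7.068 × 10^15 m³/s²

Convert to SI: r = 90.07 Mm = 9.007e+07 m.
Escape velocity comes from setting total energy to zero: ½v² − GM/r = 0 ⇒ v_esc = √(2GM / r).
v_esc = √(2 · 7.068e+15 / 9.007e+07) m/s ≈ 1.253e+04 m/s = 12.53 km/s.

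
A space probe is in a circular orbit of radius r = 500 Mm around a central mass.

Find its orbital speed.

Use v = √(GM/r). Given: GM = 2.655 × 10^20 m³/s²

Convert to SI: r = 500 Mm = 5e+08 m.
For a circular orbit, gravity supplies the centripetal force, so v = √(GM / r).
v = √(2.655e+20 / 5e+08) m/s ≈ 7.287e+05 m/s = 728.7 km/s.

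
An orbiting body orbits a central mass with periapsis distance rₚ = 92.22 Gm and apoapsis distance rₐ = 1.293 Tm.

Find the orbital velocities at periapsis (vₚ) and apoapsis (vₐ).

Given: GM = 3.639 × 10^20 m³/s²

Convert to SI: rₚ = 92.22 Gm = 9.222e+10 m; rₐ = 1.293 Tm = 1.293e+12 m.
Use the vis-viva equation v² = GM(2/r − 1/a) with a = (rₚ + rₐ)/2 = (9.222e+10 + 1.293e+12)/2 = 6.9261e+11 m.
vₚ = √(GM · (2/rₚ − 1/a)) = √(3.639e+20 · (2/9.222e+10 − 1/6.9261e+11)) m/s ≈ 8.583e+04 m/s = 85.83 km/s.
vₐ = √(GM · (2/rₐ − 1/a)) = √(3.639e+20 · (2/1.293e+12 − 1/6.9261e+11)) m/s ≈ 6122 m/s = 6.122 km/s.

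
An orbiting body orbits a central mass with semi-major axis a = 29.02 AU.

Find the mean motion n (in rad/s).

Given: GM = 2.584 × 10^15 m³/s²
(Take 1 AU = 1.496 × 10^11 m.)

Convert to SI: a = 29.02 AU = 4.34139e+12 m.
n = √(GM / a³).
n = √(2.584e+15 / (4.34139e+12)³) rad/s ≈ 5.62e-12 rad/s.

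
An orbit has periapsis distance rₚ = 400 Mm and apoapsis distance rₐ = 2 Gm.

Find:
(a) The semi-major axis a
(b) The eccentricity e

Convert to SI: rₚ = 400 Mm = 4e+08 m; rₐ = 2 Gm = 2e+09 m.
(a) a = (rₚ + rₐ) / 2 = (4e+08 + 2e+09) / 2 ≈ 1.2e+09 m = 1.2 Gm.
(b) e = (rₐ − rₚ) / (rₐ + rₚ) = (2e+09 − 4e+08) / (2e+09 + 4e+08) ≈ 0.6667.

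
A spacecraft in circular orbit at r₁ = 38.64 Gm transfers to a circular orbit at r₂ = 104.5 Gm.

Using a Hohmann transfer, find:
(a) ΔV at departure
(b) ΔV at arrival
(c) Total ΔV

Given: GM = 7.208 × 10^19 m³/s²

Convert to SI: r₁ = 38.64 Gm = 3.864e+10 m; r₂ = 104.5 Gm = 1.045e+11 m.
Transfer semi-major axis: a_t = (r₁ + r₂)/2 = (3.864e+10 + 1.045e+11)/2 = 7.157e+10 m.
Circular speeds: v₁ = √(GM/r₁) = 43190.6 m/s, v₂ = √(GM/r₂) = 26263.3 m/s.
Transfer speeds (vis-viva v² = GM(2/r − 1/a_t)): v₁ᵗ = 52189.3 m/s, v₂ᵗ = 19297.6 m/s.
(a) ΔV₁ = |v₁ᵗ − v₁| ≈ 8999 m/s = 8.999 km/s.
(b) ΔV₂ = |v₂ − v₂ᵗ| ≈ 6966 m/s = 6.966 km/s.
(c) ΔV_total = ΔV₁ + ΔV₂ ≈ 1.596e+04 m/s = 15.96 km/s.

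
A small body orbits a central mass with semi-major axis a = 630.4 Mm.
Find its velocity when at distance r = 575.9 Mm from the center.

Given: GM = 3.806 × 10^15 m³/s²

Convert to SI: a = 630.4 Mm = 6.304e+08 m; r = 575.9 Mm = 5.759e+08 m.
Vis-viva: v = √(GM · (2/r − 1/a)).
2/r − 1/a = 2/5.759e+08 − 1/6.304e+08 = 1.88653e-09 m⁻¹.
v = √(3.806e+15 · 1.88653e-09) m/s ≈ 2680 m/s = 2.68 km/s.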